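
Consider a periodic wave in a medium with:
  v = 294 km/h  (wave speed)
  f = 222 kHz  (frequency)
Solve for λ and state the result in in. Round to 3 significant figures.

0.0145 in

Rearranging v = f·λ for λ: λ = v/f.
v = 294 km/h = 81.67 m/s; f = 222 kHz = 2.220×10^5 Hz.
λ = 3.679×10^-4 m
3.679×10^-4 m × (1 in / 0.02540 m) = 0.01448 in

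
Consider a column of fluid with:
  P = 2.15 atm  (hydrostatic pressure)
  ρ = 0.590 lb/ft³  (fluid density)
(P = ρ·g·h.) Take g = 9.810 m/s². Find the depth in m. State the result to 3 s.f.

2350 m

Rearranging P = ρ·g·h for h: h = P/(ρ·g).
P = 2.15 atm = 2.178×10^5 Pa; ρ = 0.590 lb/ft³ = 9.451 kg/m³; g = 9.810 m/s².
h = 2350 m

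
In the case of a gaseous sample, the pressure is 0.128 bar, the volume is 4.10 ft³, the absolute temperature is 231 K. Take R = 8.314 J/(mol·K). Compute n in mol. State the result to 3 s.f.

0.774 mol

Rearranging: n = PV/(RT).
P = 0.128 bar = 12800 Pa; V = 4.10 ft³ = 0.1161 m³; T = 231 K; R = 8.314 J/(mol·K).
n = 0.7738 mol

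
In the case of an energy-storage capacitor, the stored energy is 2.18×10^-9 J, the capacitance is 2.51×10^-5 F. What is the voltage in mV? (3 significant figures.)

13.2 mV

Solving E = ½C·V² for V: V = √(2E/C).
E = 2.18×10^-9 J; C = 2.51×10^-5 F.
V = 0.01318 V  (the unit combination reduces to kg·m²/(A·s³) = V)
0.01318 V × (1 mV / 0.001000 V) = 13.18 mV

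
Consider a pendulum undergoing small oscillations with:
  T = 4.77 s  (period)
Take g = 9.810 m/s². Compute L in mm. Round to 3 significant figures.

5650 mm

Rearranging T = 2π√(L/g) for L: L = g·(T/2π)².
T = 4.77 s; g = 9.810 m/s².
L = 5.654 m
5.654 m × (1 mm / 0.001000 m) = 5654 mm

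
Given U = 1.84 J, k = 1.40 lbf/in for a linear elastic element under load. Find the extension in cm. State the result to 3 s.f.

Rearranging U = ½k·x² for x: x = √(2U/k).
U = 1.84 J; k = 1.40 lbf/in = 245.2 N/m.
x = 0.1225 m
0.1225 m × (1 cm / 0.01000 m) = 12.25 cm

12.3 cm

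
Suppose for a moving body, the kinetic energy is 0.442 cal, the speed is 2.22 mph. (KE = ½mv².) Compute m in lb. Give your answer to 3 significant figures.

8.28 lb

Rearranging KE = ½mv² for m: m = 2·KE/v².
KE = 0.442 cal = 1.849 J; v = 2.22 mph = 0.9924 m/s.
m = 3.755 kg
3.755 kg × (1 lb / 0.4536 kg) = 8.279 lb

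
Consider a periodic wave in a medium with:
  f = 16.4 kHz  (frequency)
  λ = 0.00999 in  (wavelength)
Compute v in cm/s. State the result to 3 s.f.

416 cm/s

v is given directly by: v = fλ.
f = 16.4 kHz = 16400 Hz; λ = 0.00999 in = 2.537×10^-4 m.
v = 4.161 m/s
4.161 m/s × (1 cm/s / 0.01000 m/s) = 416.1 cm/s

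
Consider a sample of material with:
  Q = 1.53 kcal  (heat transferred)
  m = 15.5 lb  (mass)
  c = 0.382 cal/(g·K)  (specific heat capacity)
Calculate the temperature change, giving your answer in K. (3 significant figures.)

Rearranging Q = m·c·ΔT for ΔT: ΔT = Q/(m·c).
Q = 1.53 kcal = 6402 J; m = 15.5 lb = 7.031 kg; c = 0.382 cal/(g·K) = 1598 J/(kg·K).
ΔT = 0.5697 K

0.570 K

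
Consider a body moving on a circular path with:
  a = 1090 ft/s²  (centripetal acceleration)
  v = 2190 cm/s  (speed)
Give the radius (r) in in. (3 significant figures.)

56.8 in

Rearranging: r = v²/a.
a = 1090 ft/s² = 332.2 m/s²; v = 2190 cm/s = 21.90 m/s.
r = 1.444 m
1.444 m × (1 in / 0.02540 m) = 56.83 in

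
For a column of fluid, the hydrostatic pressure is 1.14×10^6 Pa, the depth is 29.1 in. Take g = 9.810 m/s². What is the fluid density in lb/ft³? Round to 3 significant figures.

Rearranging P = ρ·g·h for ρ: ρ = P/(g·h).
P = 1.14×10^6 Pa; h = 29.1 in = 0.7391 m; g = 9.810 m/s².
ρ = 1.572×10^5 kg/m³
1.572×10^5 kg/m³ × (1 lb/ft³ / 16.02 kg/m³) = 9815 lb/ft³

9810 lb/ft³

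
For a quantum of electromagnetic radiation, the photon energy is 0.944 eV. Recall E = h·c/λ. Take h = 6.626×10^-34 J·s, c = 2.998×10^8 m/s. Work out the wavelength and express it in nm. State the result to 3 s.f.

1310 nm

Solving E = h·c/λ for λ: λ = hc/E.
E = 0.944 eV = 1.512×10^-19 J; h = 6.626×10^-34 J·s; c = 2.998×10^8 m/s.
λ = 1.313×10^-6 m
1.313×10^-6 m × (1 nm / 1.000×10^-9 m) = 1313 nm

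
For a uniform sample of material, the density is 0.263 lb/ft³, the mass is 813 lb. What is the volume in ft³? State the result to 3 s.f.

Rearranging: V = m/ρ.
ρ = 0.263 lb/ft³ = 4.213 kg/m³; m = 813 lb = 368.8 kg.
V = 87.53 m³
87.53 m³ × (1 ft³ / 0.02832 m³) = 3091 ft³

3090 ft³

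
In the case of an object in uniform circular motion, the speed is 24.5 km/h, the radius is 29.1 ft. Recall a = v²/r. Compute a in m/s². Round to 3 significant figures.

5.22 m/s²

a is given directly by: a = v²/r.
v = 24.5 km/h = 6.806 m/s; r = 29.1 ft = 8.870 m.
a = 5.222 m/s²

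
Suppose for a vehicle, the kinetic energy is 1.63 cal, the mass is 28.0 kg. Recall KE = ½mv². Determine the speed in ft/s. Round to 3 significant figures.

2.29 ft/s

Rearranging: v = √(2·KE/m).
KE = 1.63 cal = 6.820 J; m = 28.0 kg.
v = 0.6980 m/s
0.6980 m/s × (1 ft/s / 0.3048 m/s) = 2.290 ft/s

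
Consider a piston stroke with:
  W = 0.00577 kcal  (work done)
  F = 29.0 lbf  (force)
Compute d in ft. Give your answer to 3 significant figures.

Rearranging W = F·d for d: d = W/F.
W = 0.00577 kcal = 24.14 J; F = 29.0 lbf = 129.0 N.
d = 0.1871 m
0.1871 m × (1 ft / 0.3048 m) = 0.6140 ft

0.614 ft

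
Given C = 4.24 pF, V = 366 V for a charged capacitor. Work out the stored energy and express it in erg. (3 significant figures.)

2.84 erg

Directly: E = ½CV².
C = 4.24 pF = 4.240×10^-12 F; V = 366 V.
E = 2.840×10^-7 J
2.840×10^-7 J × (1 erg / 1.000×10^-7 J) = 2.840 erg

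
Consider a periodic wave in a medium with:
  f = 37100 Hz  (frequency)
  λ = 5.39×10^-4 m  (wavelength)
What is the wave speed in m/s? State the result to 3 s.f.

v is given directly by: v = fλ.
f = 37100 Hz; λ = 5.39×10^-4 m.
v = 20.00 m/s

20.0 m/s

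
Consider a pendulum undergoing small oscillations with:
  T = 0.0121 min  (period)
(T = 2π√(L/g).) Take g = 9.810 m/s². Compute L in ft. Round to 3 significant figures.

Rearranging T = 2π√(L/g) for L: L = g·(T/2π)².
T = 0.0121 min = 0.7260 s; g = 9.810 m/s².
L = 0.1310 m
0.1310 m × (1 ft / 0.3048 m) = 0.4297 ft

0.430 ft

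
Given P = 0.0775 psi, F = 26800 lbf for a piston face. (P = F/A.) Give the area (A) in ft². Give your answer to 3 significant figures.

Rearranging P = F/A for A: A = F/P.
P = 0.0775 psi = 534.3 Pa; F = 26800 lbf = 1.192×10^5 N.
A = 223.1 m²
223.1 m² × (1 ft² / 0.09290 m²) = 2401 ft²

2400 ft²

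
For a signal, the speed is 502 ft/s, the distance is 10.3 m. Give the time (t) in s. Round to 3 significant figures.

Rearranging: t = d/v.
v = 502 ft/s = 153.0 m/s; d = 10.3 m.
t = 0.06732 s

0.0673 s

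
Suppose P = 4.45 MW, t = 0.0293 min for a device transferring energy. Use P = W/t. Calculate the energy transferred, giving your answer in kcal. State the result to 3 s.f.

Rearranging: W = P·t.
P = 4.45 MW = 4.450×10^6 W; t = 0.0293 min = 1.758 s.
W = 7.823×10^6 J
7.823×10^6 J × (1 kcal / 4184 J) = 1870 kcal

1870 kcal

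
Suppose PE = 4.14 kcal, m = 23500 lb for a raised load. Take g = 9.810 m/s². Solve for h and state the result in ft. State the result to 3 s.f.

0.543 ft

Rearranging PE = m·g·h for h: h = PE/(m·g).
PE = 4.14 kcal = 17322 J; m = 23500 lb = 10659 kg; g = 9.810 m/s².
h = 0.1656 m
0.1656 m × (1 ft / 0.3048 m) = 0.5435 ft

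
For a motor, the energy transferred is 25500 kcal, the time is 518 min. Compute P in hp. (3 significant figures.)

4.60 hp

Directly: P = W/t.
W = 25500 kcal = 1.067×10^8 J; t = 518 min = 31080 s.
P = 3433 W  (the unit combination reduces to kg·m²/s³ = W)
3433 W × (1 hp / 745.7 W) = 4.603 hp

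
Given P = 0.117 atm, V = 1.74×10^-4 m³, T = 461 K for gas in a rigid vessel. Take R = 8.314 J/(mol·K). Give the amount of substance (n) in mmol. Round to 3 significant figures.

Solving PV = nRT for n: n = PV/(RT).
P = 0.117 atm = 11855 Pa; V = 1.74×10^-4 m³; T = 461 K; R = 8.314 J/(mol·K).
n = 5.382×10^-4 mol
5.382×10^-4 mol × (1 mmol / 0.001000 mol) = 0.5382 mmol

0.538 mmol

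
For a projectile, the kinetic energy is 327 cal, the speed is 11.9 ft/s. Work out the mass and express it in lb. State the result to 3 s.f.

459 lb

Solving KE = ½mv² for m: m = 2·KE/v².
KE = 327 cal = 1368 J; v = 11.9 ft/s = 3.627 m/s.
m = 208.0 kg
208.0 kg × (1 lb / 0.4536 kg) = 458.5 lb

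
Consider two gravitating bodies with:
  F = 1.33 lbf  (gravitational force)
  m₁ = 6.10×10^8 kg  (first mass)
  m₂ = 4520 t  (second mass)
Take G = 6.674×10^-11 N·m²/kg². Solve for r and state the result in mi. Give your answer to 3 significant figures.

From Newton's law of gravitation: r = √(G·m₁m₂/F).
F = 1.33 lbf = 5.916 N; m₁ = 6.10×10^8 kg; m₂ = 4520 t = 4.520×10^6 kg; G = 6.674×10^-11 N·m²/kg².
r = 176.4 m
176.4 m × (1 mi / 1609 m) = 0.1096 mi

0.110 mi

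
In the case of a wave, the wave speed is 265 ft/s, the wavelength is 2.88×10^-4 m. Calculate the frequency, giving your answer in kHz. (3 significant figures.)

Rearranging: f = v/λ.
v = 265 ft/s = 80.77 m/s; λ = 2.88×10^-4 m.
f = 2.805×10^5 Hz
2.805×10^5 Hz × (1 kHz / 1000 Hz) = 280.5 kHz

280 kHz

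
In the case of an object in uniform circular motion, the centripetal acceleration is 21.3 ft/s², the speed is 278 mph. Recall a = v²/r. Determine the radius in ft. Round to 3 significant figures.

Rearranging a = v²/r for r: r = v²/a.
a = 21.3 ft/s² = 6.492 m/s²; v = 278 mph = 124.3 m/s.
r = 2379 m
2379 m × (1 ft / 0.3048 m) = 7805 ft

7800 ft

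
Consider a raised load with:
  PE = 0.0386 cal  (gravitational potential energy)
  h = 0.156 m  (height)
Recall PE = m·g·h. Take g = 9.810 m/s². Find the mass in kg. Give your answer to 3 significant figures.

Rearranging PE = m·g·h for m: m = PE/(g·h).
PE = 0.0386 cal = 0.1615 J; h = 0.156 m; g = 9.810 m/s².
m = 0.1055 kg

0.106 kg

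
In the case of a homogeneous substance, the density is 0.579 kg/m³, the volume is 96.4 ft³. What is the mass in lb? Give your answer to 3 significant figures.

Solving ρ = m/V for m: m = ρV.
ρ = 0.579 kg/m³; V = 96.4 ft³ = 2.730 m³.
m = 1.581 kg
1.581 kg × (1 lb / 0.4536 kg) = 3.484 lb

3.48 lb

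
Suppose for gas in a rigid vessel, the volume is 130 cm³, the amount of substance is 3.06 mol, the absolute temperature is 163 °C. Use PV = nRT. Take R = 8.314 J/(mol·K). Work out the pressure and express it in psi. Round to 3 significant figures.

12400 psi

From the ideal-gas law: P = nRT/V.
V = 130 cm³ = 1.300×10^-4 m³; n = 3.06 mol; T = 163 °C = 436.1 K; R = 8.314 J/(mol·K).
P = 8.535×10^7 Pa  (the unit combination reduces to kg/(m·s²) = Pa)
8.535×10^7 Pa × (1 psi / 6895 Pa) = 12380 psi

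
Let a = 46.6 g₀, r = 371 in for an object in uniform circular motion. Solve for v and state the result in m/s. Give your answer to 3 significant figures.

Rearranging: v = √(a·r).
a = 46.6 g₀ = 457.0 m/s²; r = 371 in = 9.423 m.
v = 65.62 m/s

65.6 m/s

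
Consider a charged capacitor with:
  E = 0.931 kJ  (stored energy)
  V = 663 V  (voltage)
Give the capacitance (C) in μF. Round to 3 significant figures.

4240 μF

Rearranging E = ½C·V² for C: C = 2E/V².
E = 0.931 kJ = 931.0 J; V = 663 V.
C = 0.004236 F
0.004236 F × (1 μF / 1.000×10^-6 F) = 4236 μF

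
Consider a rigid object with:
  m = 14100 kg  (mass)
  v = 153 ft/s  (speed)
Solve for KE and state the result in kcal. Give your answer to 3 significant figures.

3660 kcal

KE is given directly by: KE = ½mv².
m = 14100 kg; v = 153 ft/s = 46.63 m/s.
KE = 1.533×10^7 J  (the unit combination reduces to kg·m²/s² = J)
1.533×10^7 J × (1 kcal / 4184 J) = 3664 kcal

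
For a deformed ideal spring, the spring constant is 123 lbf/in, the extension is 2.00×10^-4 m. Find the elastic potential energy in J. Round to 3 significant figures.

Directly: U = ½kx².
k = 123 lbf/in = 21541 N/m; x = 2.00×10^-4 m.
U = 4.308×10^-4 J

4.31×10^-4 J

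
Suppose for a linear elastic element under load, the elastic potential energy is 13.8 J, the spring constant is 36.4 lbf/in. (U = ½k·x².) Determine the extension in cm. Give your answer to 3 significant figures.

Rearranging: x = √(2U/k).
U = 13.8 J; k = 36.4 lbf/in = 6375 N/m.
x = 0.06580 m
0.06580 m × (1 cm / 0.01000 m) = 6.580 cm

6.58 cm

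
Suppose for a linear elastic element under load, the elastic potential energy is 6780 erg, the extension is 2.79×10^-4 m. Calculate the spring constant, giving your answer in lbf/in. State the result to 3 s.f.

99.5 lbf/in

Rearranging: k = 2U/x².
U = 6780 erg = 6.780×10^-4 J; x = 2.79×10^-4 m.
k = 17420 N/m
17420 N/m × (1 lbf/in / 175.1 N/m) = 99.47 lbf/in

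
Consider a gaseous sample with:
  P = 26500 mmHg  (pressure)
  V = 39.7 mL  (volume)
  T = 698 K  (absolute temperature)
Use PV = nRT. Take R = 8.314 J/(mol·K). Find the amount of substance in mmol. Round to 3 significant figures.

Rearranging: n = PV/(RT).
P = 26500 mmHg = 3.533×10^6 Pa; V = 39.7 mL = 3.970×10^-5 m³; T = 698 K; R = 8.314 J/(mol·K).
n = 0.02417 mol
0.02417 mol × (1 mmol / 0.001000 mol) = 24.17 mmol

24.2 mmol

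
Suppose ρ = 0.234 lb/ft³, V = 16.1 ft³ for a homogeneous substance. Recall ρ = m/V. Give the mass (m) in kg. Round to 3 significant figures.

Solving ρ = m/V for m: m = ρV.
ρ = 0.234 lb/ft³ = 3.748 kg/m³; V = 16.1 ft³ = 0.4559 m³.
m = 1.709 kg

1.71 kg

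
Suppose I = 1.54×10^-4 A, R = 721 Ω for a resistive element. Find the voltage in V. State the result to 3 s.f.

0.111 V

From Ohm's law: V = IR.
I = 1.54×10^-4 A; R = 721 Ω.
V = 0.1110 V  (the unit combination reduces to kg·m²/(A·s³) = V)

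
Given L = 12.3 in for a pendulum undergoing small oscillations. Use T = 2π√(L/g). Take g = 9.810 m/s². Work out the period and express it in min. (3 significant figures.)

Directly: T = 2π√(L/g).
L = 12.3 in = 0.3124 m; g = 9.810 m/s².
T = 1.121 s
1.121 s × (1 min / 60.00 s) = 0.01869 min

0.0187 min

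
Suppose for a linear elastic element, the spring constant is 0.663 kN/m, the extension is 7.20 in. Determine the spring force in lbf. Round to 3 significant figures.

From Hooke's law: F = kx.
k = 0.663 kN/m = 663.0 N/m; x = 7.20 in = 0.1829 m.
F = 121.2 N
121.2 N × (1 lbf / 4.448 N) = 27.26 lbf

27.3 lbf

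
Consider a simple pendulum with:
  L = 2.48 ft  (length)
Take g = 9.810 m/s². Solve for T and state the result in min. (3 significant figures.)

T is given directly by: T = 2π√(L/g).
L = 2.48 ft = 0.7559 m; g = 9.810 m/s².
T = 1.744 s
1.744 s × (1 min / 60.00 s) = 0.02907 min

0.0291 min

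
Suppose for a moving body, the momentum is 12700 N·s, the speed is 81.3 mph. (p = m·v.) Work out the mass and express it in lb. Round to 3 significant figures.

Solving p = m·v for m: m = p/v.
p = 12700 N·s = 12700 kg·m/s; v = 81.3 mph = 36.34 m/s.
m = 349.4 kg
349.4 kg × (1 lb / 0.4536 kg) = 770.4 lb

770 lb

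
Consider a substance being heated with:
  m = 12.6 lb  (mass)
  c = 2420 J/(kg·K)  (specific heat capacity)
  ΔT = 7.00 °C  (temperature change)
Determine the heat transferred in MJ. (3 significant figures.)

0.0968 MJ

Directly: Q = mcΔT.
m = 12.6 lb = 5.715 kg; c = 2420 J/(kg·K); ΔT = 7.00 °C = 7.000 K.
Q = 96817 J  (the unit combination reduces to kg·m²/s² = J)
96817 J × (1 MJ / 1.000×10^6 J) = 0.09682 MJ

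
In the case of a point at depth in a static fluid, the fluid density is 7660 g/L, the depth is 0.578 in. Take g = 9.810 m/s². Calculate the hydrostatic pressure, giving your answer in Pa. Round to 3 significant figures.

1100 Pa

Directly: P = ρgh.
ρ = 7660 g/L = 7660 kg/m³; h = 0.578 in = 0.01468 m; g = 9.810 m/s².
P = 1103 Pa  (the unit combination reduces to kg/(m·s²) = Pa)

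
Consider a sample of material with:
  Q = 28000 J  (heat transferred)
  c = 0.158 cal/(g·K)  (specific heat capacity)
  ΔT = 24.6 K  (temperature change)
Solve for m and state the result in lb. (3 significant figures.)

3.80 lb

Solving Q = m·c·ΔT for m: m = Q/(c·ΔT).
Q = 28000 J; c = 0.158 cal/(g·K) = 661.1 J/(kg·K); ΔT = 24.6 K.
m = 1.722 kg
1.722 kg × (1 lb / 0.4536 kg) = 3.796 lb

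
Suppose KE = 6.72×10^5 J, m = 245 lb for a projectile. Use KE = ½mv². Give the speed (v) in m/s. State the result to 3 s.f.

Rearranging: v = √(2·KE/m).
KE = 6.72×10^5 J; m = 245 lb = 111.1 kg.
v = 110.0 m/s

110 m/s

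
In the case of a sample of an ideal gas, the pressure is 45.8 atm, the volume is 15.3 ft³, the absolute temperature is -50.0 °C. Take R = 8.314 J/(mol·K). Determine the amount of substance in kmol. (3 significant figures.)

1.08 kmol

From the ideal-gas law: n = PV/(RT).
P = 45.8 atm = 4.641×10^6 Pa; V = 15.3 ft³ = 0.4332 m³; T = -50.0 °C = 223.1 K; R = 8.314 J/(mol·K).
n = 1084 mol
1084 mol × (1 kmol / 1000 mol) = 1.084 kmol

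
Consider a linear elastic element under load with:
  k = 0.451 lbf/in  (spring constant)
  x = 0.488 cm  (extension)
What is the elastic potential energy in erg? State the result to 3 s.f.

Directly: U = ½kx².
k = 0.451 lbf/in = 78.98 N/m; x = 0.488 cm = 0.004880 m.
U = 9.405×10^-4 J  (the unit combination reduces to kg·m²/s² = J)
9.405×10^-4 J × (1 erg / 1.000×10^-7 J) = 9405 erg

9400 erg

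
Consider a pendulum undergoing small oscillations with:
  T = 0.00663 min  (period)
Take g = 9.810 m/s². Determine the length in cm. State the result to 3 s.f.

Rearranging: L = g·(T/2π)².
T = 0.00663 min = 0.3978 s; g = 9.810 m/s².
L = 0.03932 m
0.03932 m × (1 cm / 0.01000 m) = 3.932 cm

3.93 cm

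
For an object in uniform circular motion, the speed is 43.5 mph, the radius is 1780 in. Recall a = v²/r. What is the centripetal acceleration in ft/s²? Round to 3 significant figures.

27.4 ft/s²

Directly: a = v²/r.
v = 43.5 mph = 19.45 m/s; r = 1780 in = 45.21 m.
a = 8.364 m/s²
8.364 m/s² × (1 ft/s² / 0.3048 m/s²) = 27.44 ft/s²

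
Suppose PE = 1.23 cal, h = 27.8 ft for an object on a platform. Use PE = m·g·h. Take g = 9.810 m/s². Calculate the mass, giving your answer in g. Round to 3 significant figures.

61.9 g

Solving PE = m·g·h for m: m = PE/(g·h).
PE = 1.23 cal = 5.146 J; h = 27.8 ft = 8.473 m; g = 9.810 m/s².
m = 0.06191 kg
0.06191 kg × (1 g / 0.001000 kg) = 61.91 g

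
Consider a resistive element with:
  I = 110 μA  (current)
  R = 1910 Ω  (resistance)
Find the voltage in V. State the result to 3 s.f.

V is given directly by: V = IR.
I = 110 μA = 1.100×10^-4 A; R = 1910 Ω.
V = 0.2101 V

0.210 V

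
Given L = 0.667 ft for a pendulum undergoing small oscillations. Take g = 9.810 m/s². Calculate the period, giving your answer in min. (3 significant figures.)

Directly: T = 2π√(L/g).
L = 0.667 ft = 0.2033 m; g = 9.810 m/s².
T = 0.9045 s
0.9045 s × (1 min / 60.00 s) = 0.01508 min

0.0151 min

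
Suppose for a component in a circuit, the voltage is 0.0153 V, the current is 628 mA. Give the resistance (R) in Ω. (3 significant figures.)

Solving V = I·R for R: R = V/I.
V = 0.0153 V; I = 628 mA = 0.6280 A.
R = 0.02436 Ω

0.0244 Ω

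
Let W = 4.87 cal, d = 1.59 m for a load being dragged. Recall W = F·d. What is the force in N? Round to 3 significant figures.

Rearranging W = F·d for F: F = W/d.
W = 4.87 cal = 20.38 J; d = 1.59 m.
F = 12.82 N

12.8 N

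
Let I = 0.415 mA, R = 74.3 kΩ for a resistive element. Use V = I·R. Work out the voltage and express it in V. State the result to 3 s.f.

From Ohm's law: V = IR.
I = 0.415 mA = 4.150×10^-4 A; R = 74.3 kΩ = 74300 Ω.
V = 30.83 V

30.8 V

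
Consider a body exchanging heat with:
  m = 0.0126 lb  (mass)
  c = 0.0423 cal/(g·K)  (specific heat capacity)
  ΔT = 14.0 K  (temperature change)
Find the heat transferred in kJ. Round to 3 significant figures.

Q is given directly by: Q = mcΔT.
m = 0.0126 lb = 0.005715 kg; c = 0.0423 cal/(g·K) = 177.0 J/(kg·K); ΔT = 14.0 K.
Q = 14.16 J
14.16 J × (1 kJ / 1000 J) = 0.01416 kJ

0.0142 kJ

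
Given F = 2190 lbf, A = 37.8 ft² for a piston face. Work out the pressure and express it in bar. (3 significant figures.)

P is given directly by: P = F/A.
F = 2190 lbf = 9742 N; A = 37.8 ft² = 3.512 m².
P = 2774 Pa  (the unit combination reduces to kg/(m·s²) = Pa)
2774 Pa × (1 bar / 1.000×10^5 Pa) = 0.02774 bar

0.0277 bar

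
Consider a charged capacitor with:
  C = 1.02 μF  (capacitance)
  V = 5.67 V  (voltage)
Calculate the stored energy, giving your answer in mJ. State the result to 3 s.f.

E is given directly by: E = ½CV².
C = 1.02 μF = 1.020×10^-6 F; V = 5.67 V.
E = 1.640×10^-5 J
1.640×10^-5 J × (1 mJ / 0.001000 J) = 0.01640 mJ

0.0164 mJ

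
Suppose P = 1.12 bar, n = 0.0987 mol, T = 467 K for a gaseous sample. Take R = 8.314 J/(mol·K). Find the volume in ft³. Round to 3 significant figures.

0.121 ft³

Rearranging: V = nRT/P.
P = 1.12 bar = 1.120×10^5 Pa; n = 0.0987 mol; T = 467 K; R = 8.314 J/(mol·K).
V = 0.003422 m³
0.003422 m³ × (1 ft³ / 0.02832 m³) = 0.1208 ft³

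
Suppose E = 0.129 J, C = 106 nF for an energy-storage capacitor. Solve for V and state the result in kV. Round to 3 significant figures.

1.56 kV

Rearranging: V = √(2E/C).
E = 0.129 J; C = 106 nF = 1.060×10^-7 F.
V = 1560 V  (the unit combination reduces to kg·m²/(A·s³) = V)
1560 V × (1 kV / 1000 V) = 1.560 kV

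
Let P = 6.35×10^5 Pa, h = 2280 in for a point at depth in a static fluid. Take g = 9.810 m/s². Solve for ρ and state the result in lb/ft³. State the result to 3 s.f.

69.8 lb/ft³

Rearranging P = ρ·g·h for ρ: ρ = P/(g·h).
P = 6.35×10^5 Pa; h = 2280 in = 57.91 m; g = 9.810 m/s².
ρ = 1118 kg/m³
1118 kg/m³ × (1 lb/ft³ / 16.02 kg/m³) = 69.78 lb/ft³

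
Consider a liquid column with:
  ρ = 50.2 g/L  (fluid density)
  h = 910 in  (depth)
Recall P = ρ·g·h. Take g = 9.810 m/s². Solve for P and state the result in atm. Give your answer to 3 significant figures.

P is given directly by: P = ρgh.
ρ = 50.2 g/L = 50.20 kg/m³; h = 910 in = 23.11 m; g = 9.810 m/s².
P = 11383 Pa
11383 Pa × (1 atm / 1.013×10^5 Pa) = 0.1123 atm

0.112 atm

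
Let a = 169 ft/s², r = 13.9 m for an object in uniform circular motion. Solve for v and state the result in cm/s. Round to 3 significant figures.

2680 cm/s

Rearranging a = v²/r for v: v = √(a·r).
a = 169 ft/s² = 51.51 m/s²; r = 13.9 m.
v = 26.76 m/s
26.76 m/s × (1 cm/s / 0.01000 m/s) = 2676 cm/s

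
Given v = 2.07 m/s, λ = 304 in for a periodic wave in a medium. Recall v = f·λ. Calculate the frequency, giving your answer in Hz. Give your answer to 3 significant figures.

Rearranging v = f·λ for f: f = v/λ.
v = 2.07 m/s; λ = 304 in = 7.722 m.
f = 0.2681 Hz

0.268 Hz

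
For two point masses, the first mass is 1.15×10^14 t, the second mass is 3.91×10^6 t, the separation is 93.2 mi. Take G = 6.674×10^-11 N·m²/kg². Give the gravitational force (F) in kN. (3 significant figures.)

F is given directly by: F = Gm₁m₂/r².
m₁ = 1.15×10^14 t = 1.150×10^17 kg; m₂ = 3.91×10^6 t = 3.910×10^9 kg; r = 93.2 mi = 1.500×10^5 m; G = 6.674×10^-11 N·m²/kg².
F = 1.334×10^6 N  (the unit combination reduces to kg·m/s² = N)
1.334×10^6 N × (1 kN / 1000 N) = 1334 kN

1330 kN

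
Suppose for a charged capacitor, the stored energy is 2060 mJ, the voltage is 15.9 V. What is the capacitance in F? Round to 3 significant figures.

Rearranging E = ½C·V² for C: C = 2E/V².
E = 2060 mJ = 2.060 J; V = 15.9 V.
C = 0.01630 F

0.0163 F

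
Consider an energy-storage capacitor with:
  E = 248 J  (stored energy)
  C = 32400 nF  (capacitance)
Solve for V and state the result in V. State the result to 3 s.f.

3910 V

Solving E = ½C·V² for V: V = √(2E/C).
E = 248 J; C = 32400 nF = 3.240×10^-5 F.
V = 3913 V  (the unit combination reduces to kg·m²/(A·s³) = V)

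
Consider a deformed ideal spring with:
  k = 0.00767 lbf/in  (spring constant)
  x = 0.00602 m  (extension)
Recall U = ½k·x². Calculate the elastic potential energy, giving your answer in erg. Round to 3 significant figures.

U is given directly by: U = ½kx².
k = 0.00767 lbf/in = 1.343 N/m; x = 0.00602 m.
U = 2.434×10^-5 J
2.434×10^-5 J × (1 erg / 1.000×10^-7 J) = 243.4 erg

243 erg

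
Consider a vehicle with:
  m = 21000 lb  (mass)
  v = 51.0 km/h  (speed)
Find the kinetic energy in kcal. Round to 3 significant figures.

228 kcal

KE is given directly by: KE = ½mv².
m = 21000 lb = 9525 kg; v = 51.0 km/h = 14.17 m/s.
KE = 9.559×10^5 J
9.559×10^5 J × (1 kcal / 4184 J) = 228.5 kcal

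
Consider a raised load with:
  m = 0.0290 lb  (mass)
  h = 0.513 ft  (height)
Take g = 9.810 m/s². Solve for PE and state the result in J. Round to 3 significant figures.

0.0202 J

PE is given directly by: PE = mgh.
m = 0.0290 lb = 0.01315 kg; h = 0.513 ft = 0.1564 m; g = 9.810 m/s².
PE = 0.02018 J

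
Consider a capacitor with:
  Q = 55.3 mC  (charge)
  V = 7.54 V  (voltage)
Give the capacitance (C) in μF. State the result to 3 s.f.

7330 μF

C is given directly by: C = Q/V.
Q = 55.3 mC = 0.05530 C; V = 7.54 V.
C = 0.007334 F
0.007334 F × (1 μF / 1.000×10^-6 F) = 7334 μF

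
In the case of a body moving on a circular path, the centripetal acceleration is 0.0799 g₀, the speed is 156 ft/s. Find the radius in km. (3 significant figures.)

Rearranging a = v²/r for r: r = v²/a.
a = 0.0799 g₀ = 0.7836 m/s²; v = 156 ft/s = 47.55 m/s.
r = 2885 m
2885 m × (1 km / 1000 m) = 2.885 km

2.89 km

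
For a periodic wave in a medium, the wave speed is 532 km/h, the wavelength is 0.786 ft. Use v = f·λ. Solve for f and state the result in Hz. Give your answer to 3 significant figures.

617 Hz

Rearranging v = f·λ for f: f = v/λ.
v = 532 km/h = 147.8 m/s; λ = 0.786 ft = 0.2396 m.
f = 616.8 Hz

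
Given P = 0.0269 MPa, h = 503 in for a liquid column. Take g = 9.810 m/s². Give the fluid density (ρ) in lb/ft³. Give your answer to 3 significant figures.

13.4 lb/ft³

Solving P = ρ·g·h for ρ: ρ = P/(g·h).
P = 0.0269 MPa = 26900 Pa; h = 503 in = 12.78 m; g = 9.810 m/s².
ρ = 214.6 kg/m³
214.6 kg/m³ × (1 lb/ft³ / 16.02 kg/m³) = 13.40 lb/ft³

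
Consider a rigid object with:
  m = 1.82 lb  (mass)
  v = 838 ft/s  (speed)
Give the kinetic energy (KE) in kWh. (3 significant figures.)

Directly: KE = ½mv².
m = 1.82 lb = 0.8255 kg; v = 838 ft/s = 255.4 m/s.
KE = 26929 J
26929 J × (1 kWh / 3.600×10^6 J) = 0.007480 kWh

0.00748 kWh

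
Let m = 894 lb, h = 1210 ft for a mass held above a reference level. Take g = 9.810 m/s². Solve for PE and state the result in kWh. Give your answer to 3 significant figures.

0.408 kWh

PE is given directly by: PE = mgh.
m = 894 lb = 405.5 kg; h = 1210 ft = 368.8 m; g = 9.810 m/s².
PE = 1.467×10^6 J
1.467×10^6 J × (1 kWh / 3.600×10^6 J) = 0.4075 kWh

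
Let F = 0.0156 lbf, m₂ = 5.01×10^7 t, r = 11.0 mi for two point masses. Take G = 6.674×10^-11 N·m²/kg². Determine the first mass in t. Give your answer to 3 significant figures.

6500 t

From Newton's law of gravitation: m₁ = F·r²/(G·m₂).
F = 0.0156 lbf = 0.06939 N; m₂ = 5.01×10^7 t = 5.010×10^10 kg; r = 11.0 mi = 17703 m; G = 6.674×10^-11 N·m²/kg².
m₁ = 6.504×10^6 kg
6.504×10^6 kg × (1 t / 1000 kg) = 6504 t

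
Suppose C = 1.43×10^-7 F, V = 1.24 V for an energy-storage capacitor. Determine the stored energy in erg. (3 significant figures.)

Directly: E = ½CV².
C = 1.43×10^-7 F; V = 1.24 V.
E = 1.099×10^-7 J  (the unit combination reduces to kg·m²/s² = J)
1.099×10^-7 J × (1 erg / 1.000×10^-7 J) = 1.099 erg

1.10 erg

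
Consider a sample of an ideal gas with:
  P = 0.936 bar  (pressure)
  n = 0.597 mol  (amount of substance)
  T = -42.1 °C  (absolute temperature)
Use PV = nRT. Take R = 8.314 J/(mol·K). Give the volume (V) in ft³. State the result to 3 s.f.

From the ideal-gas law: V = nRT/P.
P = 0.936 bar = 93600 Pa; n = 0.597 mol; T = -42.1 °C = 231.0 K; R = 8.314 J/(mol·K).
V = 0.01225 m³
0.01225 m³ × (1 ft³ / 0.02832 m³) = 0.4327 ft³

0.433 ft³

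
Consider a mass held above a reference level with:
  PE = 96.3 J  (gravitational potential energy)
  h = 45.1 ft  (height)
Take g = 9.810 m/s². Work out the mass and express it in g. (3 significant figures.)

Rearranging: m = PE/(g·h).
PE = 96.3 J; h = 45.1 ft = 13.75 m; g = 9.810 m/s².
m = 0.7141 kg
0.7141 kg × (1 g / 0.001000 kg) = 714.1 g

714 g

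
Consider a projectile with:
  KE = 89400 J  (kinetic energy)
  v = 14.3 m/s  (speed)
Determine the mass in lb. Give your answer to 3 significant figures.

Rearranging KE = ½mv² for m: m = 2·KE/v².
KE = 89400 J; v = 14.3 m/s.
m = 874.4 kg
874.4 kg × (1 lb / 0.4536 kg) = 1928 lb

1930 lb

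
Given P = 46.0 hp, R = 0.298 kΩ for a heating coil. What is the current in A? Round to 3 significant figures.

10.7 A

Rearranging P = I²R for I: I = √(P/R).
P = 46.0 hp = 34302 W; R = 0.298 kΩ = 298.0 Ω.
I = 10.73 A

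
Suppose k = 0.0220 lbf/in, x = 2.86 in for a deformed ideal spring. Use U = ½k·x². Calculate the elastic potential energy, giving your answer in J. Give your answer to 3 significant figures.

Directly: U = ½kx².
k = 0.0220 lbf/in = 3.853 N/m; x = 2.86 in = 0.07264 m.
U = 0.01017 J  (the unit combination reduces to kg·m²/s² = J)

0.0102 J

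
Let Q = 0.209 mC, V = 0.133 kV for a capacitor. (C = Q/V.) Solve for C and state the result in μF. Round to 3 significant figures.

1.57 μF

Directly: C = Q/V.
Q = 0.209 mC = 2.090×10^-4 C; V = 0.133 kV = 133.0 V.
C = 1.571×10^-6 F
1.571×10^-6 F × (1 μF / 1.000×10^-6 F) = 1.571 μF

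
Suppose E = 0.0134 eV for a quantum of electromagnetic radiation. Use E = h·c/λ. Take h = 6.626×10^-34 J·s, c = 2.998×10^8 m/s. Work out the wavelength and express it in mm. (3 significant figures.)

0.0925 mm

Rearranging E = h·c/λ for λ: λ = hc/E.
E = 0.0134 eV = 2.147×10^-21 J; h = 6.626×10^-34 J·s; c = 2.998×10^8 m/s.
λ = 9.253×10^-5 m
9.253×10^-5 m × (1 mm / 0.001000 m) = 0.09253 mm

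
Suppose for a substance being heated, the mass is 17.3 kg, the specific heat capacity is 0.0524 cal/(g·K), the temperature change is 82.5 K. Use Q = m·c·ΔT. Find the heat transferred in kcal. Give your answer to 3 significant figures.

Q is given directly by: Q = mcΔT.
m = 17.3 kg; c = 0.0524 cal/(g·K) = 219.2 J/(kg·K); ΔT = 82.5 K.
Q = 3.129×10^5 J
3.129×10^5 J × (1 kcal / 4184 J) = 74.79 kcal

74.8 kcal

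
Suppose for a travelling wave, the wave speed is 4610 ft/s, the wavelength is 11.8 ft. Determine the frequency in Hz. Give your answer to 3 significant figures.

Rearranging v = f·λ for f: f = v/λ.
v = 4610 ft/s = 1405 m/s; λ = 11.8 ft = 3.597 m.
f = 390.7 Hz

391 Hz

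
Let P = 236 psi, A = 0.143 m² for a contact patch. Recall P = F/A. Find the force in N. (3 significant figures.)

2.33×10^5 N

Solving P = F/A for F: F = P·A.
P = 236 psi = 1.627×10^6 Pa; A = 0.143 m².
F = 2.327×10^5 N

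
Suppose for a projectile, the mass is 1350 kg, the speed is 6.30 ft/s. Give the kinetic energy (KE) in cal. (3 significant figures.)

KE is given directly by: KE = ½mv².
m = 1350 kg; v = 6.30 ft/s = 1.920 m/s.
KE = 2489 J
2489 J × (1 cal / 4.184 J) = 594.9 cal

595 cal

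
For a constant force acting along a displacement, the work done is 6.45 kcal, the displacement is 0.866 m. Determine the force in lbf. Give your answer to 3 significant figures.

Solving W = F·d for F: F = W/d.
W = 6.45 kcal = 26987 J; d = 0.866 m.
F = 31163 N  (the unit combination reduces to kg·m/s² = N)
31163 N × (1 lbf / 4.448 N) = 7006 lbf

7010 lbf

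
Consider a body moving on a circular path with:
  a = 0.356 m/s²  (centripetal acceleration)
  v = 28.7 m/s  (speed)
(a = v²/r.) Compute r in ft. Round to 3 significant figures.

Rearranging: r = v²/a.
a = 0.356 m/s²; v = 28.7 m/s.
r = 2314 m
2314 m × (1 ft / 0.3048 m) = 7591 ft

7590 ft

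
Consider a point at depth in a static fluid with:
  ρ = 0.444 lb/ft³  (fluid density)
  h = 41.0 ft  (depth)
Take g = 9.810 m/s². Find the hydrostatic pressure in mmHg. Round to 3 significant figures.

P is given directly by: P = ρgh.
ρ = 0.444 lb/ft³ = 7.112 kg/m³; h = 41.0 ft = 12.50 m; g = 9.810 m/s².
P = 871.9 Pa  (the unit combination reduces to kg/(m·s²) = Pa)
871.9 Pa × (1 mmHg / 133.3 Pa) = 6.540 mmHg

6.54 mmHg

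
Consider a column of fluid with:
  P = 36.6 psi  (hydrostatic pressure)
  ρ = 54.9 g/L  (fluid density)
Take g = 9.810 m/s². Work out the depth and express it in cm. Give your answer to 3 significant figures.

Rearranging P = ρ·g·h for h: h = P/(ρ·g).
P = 36.6 psi = 2.523×10^5 Pa; ρ = 54.9 g/L = 54.90 kg/m³; g = 9.810 m/s².
h = 468.6 m
468.6 m × (1 cm / 0.01000 m) = 46855 cm

46900 cm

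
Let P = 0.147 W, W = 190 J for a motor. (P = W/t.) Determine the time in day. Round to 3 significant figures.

Solving P = W/t for t: t = W/P.
P = 0.147 W; W = 190 J.
t = 1293 s
1293 s × (1 day / 86400 s) = 0.01496 day

0.0150 day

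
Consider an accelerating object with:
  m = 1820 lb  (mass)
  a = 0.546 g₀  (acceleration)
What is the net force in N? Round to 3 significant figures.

4420 N

From Newton's second law: F = m·a.
m = 1820 lb = 825.5 kg; a = 0.546 g₀ = 5.354 m/s².
F = 4420 N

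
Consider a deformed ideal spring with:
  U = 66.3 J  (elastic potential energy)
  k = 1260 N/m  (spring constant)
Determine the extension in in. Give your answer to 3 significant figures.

Rearranging U = ½k·x² for x: x = √(2U/k).
U = 66.3 J; k = 1260 N/m.
x = 0.3244 m
0.3244 m × (1 in / 0.02540 m) = 12.77 in

12.8 in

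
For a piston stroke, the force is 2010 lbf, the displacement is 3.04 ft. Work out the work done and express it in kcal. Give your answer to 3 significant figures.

Directly: W = F·d.
F = 2010 lbf = 8941 N; d = 3.04 ft = 0.9266 m.
W = 8285 J
8285 J × (1 kcal / 4184 J) = 1.980 kcal

1.98 kcal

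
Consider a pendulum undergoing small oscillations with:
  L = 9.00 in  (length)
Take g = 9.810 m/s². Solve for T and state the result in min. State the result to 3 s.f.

T is given directly by: T = 2π√(L/g).
L = 9.00 in = 0.2286 m; g = 9.810 m/s².
T = 0.9591 s
0.9591 s × (1 min / 60.00 s) = 0.01599 min

0.0160 min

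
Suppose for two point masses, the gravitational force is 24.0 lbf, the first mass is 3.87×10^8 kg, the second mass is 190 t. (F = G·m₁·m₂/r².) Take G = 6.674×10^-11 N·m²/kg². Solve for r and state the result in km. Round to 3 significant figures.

Rearranging: r = √(G·m₁m₂/F).
F = 24.0 lbf = 106.8 N; m₁ = 3.87×10^8 kg; m₂ = 190 t = 1.900×10^5 kg; G = 6.674×10^-11 N·m²/kg².
r = 6.780 m
6.780 m × (1 km / 1000 m) = 0.006780 km

0.00678 km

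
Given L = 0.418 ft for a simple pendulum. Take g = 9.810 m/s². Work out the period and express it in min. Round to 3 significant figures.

0.0119 min

Directly: T = 2π√(L/g).
L = 0.418 ft = 0.1274 m; g = 9.810 m/s².
T = 0.7160 s
0.7160 s × (1 min / 60.00 s) = 0.01193 min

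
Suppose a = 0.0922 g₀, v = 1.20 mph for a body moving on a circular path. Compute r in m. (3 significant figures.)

Rearranging: r = v²/a.
a = 0.0922 g₀ = 0.9042 m/s²; v = 1.20 mph = 0.5364 m/s.
r = 0.3183 m

0.318 m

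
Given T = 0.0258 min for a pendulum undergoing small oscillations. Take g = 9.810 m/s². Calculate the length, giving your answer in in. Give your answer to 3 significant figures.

Solving T = 2π√(L/g) for L: L = g·(T/2π)².
T = 0.0258 min = 1.548 s; g = 9.810 m/s².
L = 0.5955 m
0.5955 m × (1 in / 0.02540 m) = 23.44 in

23.4 in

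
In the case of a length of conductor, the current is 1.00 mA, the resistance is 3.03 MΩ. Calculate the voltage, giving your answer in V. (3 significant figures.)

3030 V

From Ohm's law: V = IR.
I = 1.00 mA = 0.001000 A; R = 3.03 MΩ = 3.030×10^6 Ω.
V = 3030 V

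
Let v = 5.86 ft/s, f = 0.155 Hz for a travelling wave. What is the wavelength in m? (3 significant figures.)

Solving v = f·λ for λ: λ = v/f.
v = 5.86 ft/s = 1.786 m/s; f = 0.155 Hz.
λ = 11.52 m

11.5 m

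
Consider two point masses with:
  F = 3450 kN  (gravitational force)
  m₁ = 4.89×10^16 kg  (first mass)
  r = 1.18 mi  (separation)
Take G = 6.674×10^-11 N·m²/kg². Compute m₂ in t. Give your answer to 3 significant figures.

From Newton's law of gravitation: m₂ = F·r²/(G·m₁).
F = 3450 kN = 3.450×10^6 N; m₁ = 4.89×10^16 kg; r = 1.18 mi = 1899 m; G = 6.674×10^-11 N·m²/kg².
m₂ = 3.812×10^6 kg
3.812×10^6 kg × (1 t / 1000 kg) = 3812 t

3810 t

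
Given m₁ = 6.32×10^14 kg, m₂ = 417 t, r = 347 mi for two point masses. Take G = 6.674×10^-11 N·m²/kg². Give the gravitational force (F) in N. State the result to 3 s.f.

F is given directly by: F = Gm₁m₂/r².
m₁ = 6.32×10^14 kg; m₂ = 417 t = 4.170×10^5 kg; r = 347 mi = 5.584×10^5 m; G = 6.674×10^-11 N·m²/kg².
F = 0.05640 N

0.0564 N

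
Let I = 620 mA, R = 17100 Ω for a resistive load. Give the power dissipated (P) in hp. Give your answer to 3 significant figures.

Directly: P = I²R.
I = 620 mA = 0.6200 A; R = 17100 Ω.
P = 6573 W  (the unit combination reduces to kg·m²/s³ = W)
6573 W × (1 hp / 745.7 W) = 8.815 hp

8.81 hp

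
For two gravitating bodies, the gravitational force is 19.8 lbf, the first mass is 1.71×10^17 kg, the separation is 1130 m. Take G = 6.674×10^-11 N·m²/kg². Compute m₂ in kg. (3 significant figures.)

Rearranging: m₂ = F·r²/(G·m₁).
F = 19.8 lbf = 88.07 N; m₁ = 1.71×10^17 kg; r = 1130 m; G = 6.674×10^-11 N·m²/kg².
m₂ = 9.854 kg

9.85 kg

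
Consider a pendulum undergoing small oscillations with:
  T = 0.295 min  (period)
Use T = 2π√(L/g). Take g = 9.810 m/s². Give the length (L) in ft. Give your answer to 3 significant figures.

Solving T = 2π√(L/g) for L: L = g·(T/2π)².
T = 0.295 min = 17.70 s; g = 9.810 m/s².
L = 77.85 m
77.85 m × (1 ft / 0.3048 m) = 255.4 ft

255 ft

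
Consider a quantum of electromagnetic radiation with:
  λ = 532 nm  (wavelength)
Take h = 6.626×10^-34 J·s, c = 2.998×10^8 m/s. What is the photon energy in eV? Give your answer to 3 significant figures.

2.33 eV

E is given directly by: E = hc/λ.
λ = 532 nm = 5.320×10^-7 m; h = 6.626×10^-34 J·s; c = 2.998×10^8 m/s.
E = 3.734×10^-19 J
3.734×10^-19 J × (1 eV / 1.602×10^-19 J) = 2.331 eV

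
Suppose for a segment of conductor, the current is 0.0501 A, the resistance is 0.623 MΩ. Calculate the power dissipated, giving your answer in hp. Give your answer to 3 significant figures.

2.10 hp

P is given directly by: P = I²R.
I = 0.0501 A; R = 0.623 MΩ = 6.230×10^5 Ω.
P = 1564 W  (the unit combination reduces to kg·m²/s³ = W)
1564 W × (1 hp / 745.7 W) = 2.097 hp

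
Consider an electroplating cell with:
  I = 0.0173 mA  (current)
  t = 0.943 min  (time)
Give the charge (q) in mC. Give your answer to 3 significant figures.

0.979 mC

q is given directly by: q = It.
I = 0.0173 mA = 1.730×10^-5 A; t = 0.943 min = 56.58 s.
q = 9.788×10^-4 C
9.788×10^-4 C × (1 mC / 0.001000 C) = 0.9788 mC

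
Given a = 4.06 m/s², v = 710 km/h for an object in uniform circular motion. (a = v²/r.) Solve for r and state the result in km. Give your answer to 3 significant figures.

9.58 km

Rearranging a = v²/r for r: r = v²/a.
a = 4.06 m/s²; v = 710 km/h = 197.2 m/s.
r = 9580 m
9580 m × (1 km / 1000 m) = 9.580 km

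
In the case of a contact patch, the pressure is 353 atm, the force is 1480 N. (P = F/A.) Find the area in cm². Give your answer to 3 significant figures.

Solving P = F/A for A: A = F/P.
P = 353 atm = 3.577×10^7 Pa; F = 1480 N.
A = 4.138×10^-5 m²
4.138×10^-5 m² × (1 cm² / 1.000×10^-4 m²) = 0.4138 cm²

0.414 cm²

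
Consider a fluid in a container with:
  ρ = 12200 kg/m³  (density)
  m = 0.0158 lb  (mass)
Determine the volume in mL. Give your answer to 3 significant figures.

Solving ρ = m/V for V: V = m/ρ.
ρ = 12200 kg/m³; m = 0.0158 lb = 0.007167 kg.
V = 5.874×10^-7 m³
5.874×10^-7 m³ × (1 mL / 1.000×10^-6 m³) = 0.5874 mL

0.587 mL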